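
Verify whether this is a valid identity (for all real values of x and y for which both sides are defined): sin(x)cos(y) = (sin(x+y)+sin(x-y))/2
Yes, this is an identity.

Claim: sin(x)cos(y) = (sin(x+y)+sin(x-y))/2.
Reasoning: sin(x+y) = sin(x)cos(y) + cos(x)sin(y) and sin(x-y) = sin(x)cos(y) - cos(x)sin(y). Adding, sin(x+y) + sin(x-y) = 2sin(x)cos(y); divide by 2.
So the two sides agree for all real values of x and y for which both sides are defined.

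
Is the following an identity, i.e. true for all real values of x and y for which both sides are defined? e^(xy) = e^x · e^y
No, this is NOT an identity.

Claim: e^(xy) = e^x · e^y.
Test a specific point where both sides are defined: x = -3, y = 1.
LHS = e^(xy) ≈ 0.0498
RHS = e^x · e^y ≈ 0.1353
Since 0.0498 ≠ 0.1353, the equation fails at this point, so it cannot hold for all real values of x and y for which both sides are defined.
e^x · e^y = e^(x+y), not e^(xy).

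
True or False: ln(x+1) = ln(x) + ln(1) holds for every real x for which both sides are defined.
False.

Claim: ln(x+1) = ln(x) + ln(1).
Test a specific point where both sides are defined: x = 1/2.
LHS = ln(x+1) ≈ 0.4055
RHS = ln(x) + ln(1) ≈ -0.6931
Since 0.4055 ≠ -0.6931, the equation fails at this point, so it cannot hold for every real x for which both sides are defined.
ln(1) = 0, so the right side is just ln(x), which differs from ln(x+1).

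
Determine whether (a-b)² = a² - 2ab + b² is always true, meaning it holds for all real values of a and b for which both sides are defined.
Yes, this is an identity.

Claim: (a-b)² = a² - 2ab + b².
Reasoning: Expand: (a-b)² = (a-b)(a-b) = a·a - a·b - b·a + b·b = a² - 2ab + b².
So the two sides agree for all real values of a and b for which both sides are defined.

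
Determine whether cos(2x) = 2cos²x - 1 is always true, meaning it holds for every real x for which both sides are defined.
Yes, this is an identity.

Claim: cos(2x) = 2cos²x - 1.
Reasoning: cos(2x) = cos²x - sin²x. Replace sin²x by 1 - cos²x: cos²x - (1 - cos²x) = 2cos²x - 1.
So the two sides agree for every real x for which both sides are defined.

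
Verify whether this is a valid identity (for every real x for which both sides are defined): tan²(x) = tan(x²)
Claim: tan²(x) = tan(x²).
Test a specific point where both sides are defined: x = 2π/3.
LHS = tan²(x) ≈ 3.0000
RHS = tan(x²) ≈ 2.9590
Since 3.0000 ≠ 2.9590, the equation fails at this point, so it cannot hold for every real x for which both sides are defined.
tan²(x) means (tan x)², squaring the output; tan(x²) squares the input. These are different functions.

Conclusion: No, this is NOT an identity.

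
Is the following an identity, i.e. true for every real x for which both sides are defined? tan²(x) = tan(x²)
Claim: tan²(x) = tan(x²).
Test a specific point where both sides are defined: x = -π/4.
LHS = tan²(x) ≈ 1.0000
RHS = tan(x²) ≈ 0.7092
Since 1.0000 ≠ 0.7092, the equation fails at this point, so it cannot hold for every real x for which both sides are defined.
tan²(x) means (tan x)², squaring the output; tan(x²) squares the input. These are different functions.

Conclusion: No, this is NOT an identity.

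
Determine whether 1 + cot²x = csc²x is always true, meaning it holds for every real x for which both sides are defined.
Yes, this is an identity.

Claim: 1 + cot²x = csc²x.
Reasoning: Start from sin²x + cos²x = 1 and divide every term by sin²x (allowed wherever cot x and csc x are defined): 1 + cot²x = 1/sin²x = csc²x.
So the two sides agree for every real x for which both sides are defined.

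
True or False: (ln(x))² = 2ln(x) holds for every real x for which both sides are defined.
False.

Claim: (ln(x))² = 2ln(x).
Test a specific point where both sides are defined: x = 3/2.
LHS = (ln(x))² ≈ 0.1644
RHS = 2ln(x) ≈ 0.8109
Since 0.1644 ≠ 0.8109, the equation fails at this point, so it cannot hold for every real x for which both sides are defined.
2ln(x) equals ln(x²), which is not the same as (ln x)².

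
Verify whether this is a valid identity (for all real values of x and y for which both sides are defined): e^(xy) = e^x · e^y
Claim: e^(xy) = e^x · e^y.
Test a specific point where both sides are defined: x = 3, y = 2.
LHS = e^(xy) ≈ 403.4288
RHS = e^x · e^y ≈ 148.4132
Since 403.4288 ≠ 148.4132, the equation fails at this point, so it cannot hold for all real values of x and y for which both sides are defined.
e^x · e^y = e^(x+y), not e^(xy).

Conclusion: No, this is NOT an identity.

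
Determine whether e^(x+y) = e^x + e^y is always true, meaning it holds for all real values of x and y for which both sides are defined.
Claim: e^(x+y) = e^x + e^y.
Test a specific point where both sides are defined: x = 2, y = 3.
LHS = e^(x+y) ≈ 148.4132
RHS = e^x + e^y ≈ 27.4746
Since 148.4132 ≠ 27.4746, the equation fails at this point, so it cannot hold for all real values of x and y for which both sides are defined.
The correct rule is e^(x+y) = e^x · e^y (a product, not a sum).

Conclusion: No, this is NOT an identity.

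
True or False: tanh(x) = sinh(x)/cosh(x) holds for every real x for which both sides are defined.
True.

Claim: tanh(x) = sinh(x)/cosh(x).
Reasoning: tanh(x) is defined as sinh(x)/cosh(x) = (e^x - e^-x)/(e^x + e^-x); cosh(x) ≥ 1 is never zero, so this holds for every real x.
So the two sides agree for every real x for which both sides are defined.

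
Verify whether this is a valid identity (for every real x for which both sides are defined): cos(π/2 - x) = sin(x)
Yes, this is an identity.

Claim: cos(π/2 - x) = sin(x).
Reasoning: Use cos(u - v) = cos(u)cos(v) + sin(u)sin(v) with u = π/2, v = x: cos(π/2)cos(x) + sin(π/2)sin(x) = 0·cos(x) + 1·sin(x) = sin(x).
So the two sides agree for every real x for which both sides are defined.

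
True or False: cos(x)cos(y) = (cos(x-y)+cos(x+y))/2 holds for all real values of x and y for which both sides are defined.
True.

Claim: cos(x)cos(y) = (cos(x-y)+cos(x+y))/2.
Reasoning: cos(x-y) = cos(x)cos(y) + sin(x)sin(y) and cos(x+y) = cos(x)cos(y) - sin(x)sin(y). Adding, cos(x-y) + cos(x+y) = 2cos(x)cos(y); divide by 2.
So the two sides agree for all real values of x and y for which both sides are defined.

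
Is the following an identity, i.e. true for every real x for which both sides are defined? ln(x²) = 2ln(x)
Yes, this is an identity.

Claim: ln(x²) = 2ln(x).
Reasoning: The right side requires x > 0. For x > 0, x² = (e^(ln x))² = e^(2ln x), so ln(x²) = 2ln(x). (For x < 0 the right side is undefined, so those values are outside the claim.)
So the two sides agree for every real x for which both sides are defined.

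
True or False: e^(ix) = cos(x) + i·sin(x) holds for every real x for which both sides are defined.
True.

Claim: e^(ix) = cos(x) + i·sin(x).
Reasoning: Euler's formula. Expand e^(ix) = Σ (ix)^k / k!. Since i² = -1, the even-k terms are Σ (-1)^m x^(2m)/(2m)! = cos(x) and the odd-k terms are i · Σ (-1)^m x^(2m+1)/(2m+1)! = i·sin(x).
So the two sides agree for every real x for which both sides are defined.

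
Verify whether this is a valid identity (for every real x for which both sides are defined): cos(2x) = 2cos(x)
No, this is NOT an identity.

Claim: cos(2x) = 2cos(x).
Test a specific point where both sides are defined: x = 2π/3.
LHS = cos(2x) ≈ -0.5000
RHS = 2cos(x) ≈ -1.0000
Since -0.5000 ≠ -1.0000, the equation fails at this point, so it cannot hold for every real x for which both sides are defined.
The correct double-angle formula is cos(2x) = cos²x - sin²x.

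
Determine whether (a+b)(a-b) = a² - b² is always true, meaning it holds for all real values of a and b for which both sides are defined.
Yes, this is an identity.

Claim: (a+b)(a-b) = a² - b².
Reasoning: Expand: (a+b)(a-b) = a² - ab + ba - b² = a² - b² (the cross terms cancel).
So the two sides agree for all real values of a and b for which both sides are defined.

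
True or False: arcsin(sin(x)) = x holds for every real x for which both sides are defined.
Claim: arcsin(sin(x)) = x.
Test a specific point where both sides are defined: x = 3π/4.
LHS = arcsin(sin(x)) ≈ 0.7854
RHS = x ≈ 2.3562
Since 0.7854 ≠ 2.3562, the equation fails at this point, so it cannot hold for every real x for which both sides are defined.
arcsin only returns values in [-π/2, π/2], so arcsin(sin(x)) = x holds only for x in that interval, not for all real x.

Conclusion: False.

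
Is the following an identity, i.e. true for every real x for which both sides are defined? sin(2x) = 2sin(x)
No, this is NOT an identity.

Claim: sin(2x) = 2sin(x).
Test a specific point where both sides are defined: x = -π/3.
LHS = sin(2x) ≈ -0.8660
RHS = 2sin(x) ≈ -1.7321
Since -0.8660 ≠ -1.7321, the equation fails at this point, so it cannot hold for every real x for which both sides are defined.
The correct double-angle formula is sin(2x) = 2sin(x)cos(x).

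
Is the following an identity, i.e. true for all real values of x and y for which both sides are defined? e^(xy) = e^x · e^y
Claim: e^(xy) = e^x · e^y.
Test a specific point where both sides are defined: x = 3/2, y = -1.
LHS = e^(xy) ≈ 0.2231
RHS = e^x · e^y ≈ 1.6487
Since 0.2231 ≠ 1.6487, the equation fails at this point, so it cannot hold for all real values of x and y for which both sides are defined.
e^x · e^y = e^(x+y), not e^(xy).

Conclusion: No, this is NOT an identity.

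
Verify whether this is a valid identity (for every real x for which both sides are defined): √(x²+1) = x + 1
Claim: √(x²+1) = x + 1.
Test a specific point where both sides are defined: x = 1.
LHS = √(x²+1) ≈ 1.4142
RHS = x + 1 ≈ 2.0000
Since 1.4142 ≠ 2.0000, the equation fails at this point, so it cannot hold for every real x for which both sides are defined.
(x+1)² = x² + 2x + 1 ≠ x² + 1 unless x = 0.

Conclusion: No, this is NOT an identity.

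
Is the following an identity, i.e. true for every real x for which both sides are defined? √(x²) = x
No, this is NOT an identity.

Claim: √(x²) = x.
Test a specific point where both sides are defined: x = -2.
LHS = √(x²) ≈ 2.0000
RHS = x ≈ -2.0000
Since 2.0000 ≠ -2.0000, the equation fails at this point, so it cannot hold for every real x for which both sides are defined.
√(x²) = |x|, which differs from x whenever x < 0 (both sides are defined for every real x).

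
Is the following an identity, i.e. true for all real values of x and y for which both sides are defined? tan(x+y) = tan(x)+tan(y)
Claim: tan(x+y) = tan(x)+tan(y).
Test a specific point where both sides are defined: x = 3π/4, y = -π/6.
LHS = tan(x+y) ≈ -3.7321
RHS = tan(x)+tan(y) ≈ -1.5774
Since -3.7321 ≠ -1.5774, the equation fails at this point, so it cannot hold for all real values of x and y for which both sides are defined.
The correct formula is tan(x+y) = (tan(x) + tan(y))/(1 - tan(x)tan(y)).

Conclusion: No, this is NOT an identity.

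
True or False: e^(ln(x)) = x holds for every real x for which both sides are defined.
True.

Claim: e^(ln(x)) = x.
Reasoning: For x > 0, ln(x) is by definition the exponent p such that e^p = x. Raising e to that exponent therefore returns x: e^(ln x) = x.
So the two sides agree for every real x for which both sides are defined.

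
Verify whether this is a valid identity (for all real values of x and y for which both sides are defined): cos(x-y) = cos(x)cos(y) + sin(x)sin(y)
Yes, this is an identity.

Claim: cos(x-y) = cos(x)cos(y) + sin(x)sin(y).
Reasoning: Replace y by -y in cos(x+y) = cos(x)cos(y) - sin(x)sin(y) and use cos(-y) = cos(y), sin(-y) = -sin(y): cos(x-y) = cos(x)cos(y) + sin(x)sin(y).
So the two sides agree for all real values of x and y for which both sides are defined.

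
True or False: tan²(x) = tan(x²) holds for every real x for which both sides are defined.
False.

Claim: tan²(x) = tan(x²).
Test a specific point where both sides are defined: x = -π/3.
LHS = tan²(x) ≈ 3.0000
RHS = tan(x²) ≈ 1.9485
Since 3.0000 ≠ 1.9485, the equation fails at this point, so it cannot hold for every real x for which both sides are defined.
tan²(x) means (tan x)², squaring the output; tan(x²) squares the input. These are different functions.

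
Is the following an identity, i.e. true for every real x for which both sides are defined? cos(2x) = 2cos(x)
No, this is NOT an identity.

Claim: cos(2x) = 2cos(x).
Test a specific point where both sides are defined: x = π/4.
LHS = cos(2x) ≈ 0.0000
RHS = 2cos(x) ≈ 1.4142
Since 0.0000 ≠ 1.4142, the equation fails at this point, so it cannot hold for every real x for which both sides are defined.
The correct double-angle formula is cos(2x) = cos²x - sin²x.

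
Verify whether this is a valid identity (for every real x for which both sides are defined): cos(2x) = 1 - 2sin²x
Claim: cos(2x) = 1 - 2sin²x.
Reasoning: cos(2x) = cos²x - sin²x. Replace cos²x by 1 - sin²x: (1 - sin²x) - sin²x = 1 - 2sin²x.
So the two sides agree for every real x for which both sides are defined.

Conclusion: Yes, this is an identity.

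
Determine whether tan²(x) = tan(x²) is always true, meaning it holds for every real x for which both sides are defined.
No, this is NOT an identity.

Claim: tan²(x) = tan(x²).
Test a specific point where both sides are defined: x = π/4.
LHS = tan²(x) ≈ 1.0000
RHS = tan(x²) ≈ 0.7092
Since 1.0000 ≠ 0.7092, the equation fails at this point, so it cannot hold for every real x for which both sides are defined.
tan²(x) means (tan x)², squaring the output; tan(x²) squares the input. These are different functions.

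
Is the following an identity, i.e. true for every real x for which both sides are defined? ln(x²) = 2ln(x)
Yes, this is an identity.

Claim: ln(x²) = 2ln(x).
Reasoning: The right side requires x > 0. For x > 0, x² = (e^(ln x))² = e^(2ln x), so ln(x²) = 2ln(x). (For x < 0 the right side is undefined, so those values are outside the claim.)
So the two sides agree for every real x for which both sides are defined.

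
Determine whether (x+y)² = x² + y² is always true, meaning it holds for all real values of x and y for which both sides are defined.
No, this is NOT an identity.

Claim: (x+y)² = x² + y².
Test a specific point where both sides are defined: x = 2, y = -3.
LHS = (x+y)² ≈ 1.0000
RHS = x² + y² ≈ 13.0000
Since 1.0000 ≠ 13.0000, the equation fails at this point, so it cannot hold for all real values of x and y for which both sides are defined.
The correct expansion is (x+y)² = x² + 2xy + y²; the cross term 2xy is missing.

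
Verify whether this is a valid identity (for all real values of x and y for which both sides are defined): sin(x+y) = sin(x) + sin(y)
No, this is NOT an identity.

Claim: sin(x+y) = sin(x) + sin(y).
Test a specific point where both sides are defined: x = 2π/3, y = -π/3.
LHS = sin(x+y) ≈ 0.8660
RHS = sin(x) + sin(y) ≈ 0.0000
Since 0.8660 ≠ 0.0000, the equation fails at this point, so it cannot hold for all real values of x and y for which both sides are defined.
The correct expansion is sin(x+y) = sin(x)cos(y) + cos(x)sin(y); sine is not additive.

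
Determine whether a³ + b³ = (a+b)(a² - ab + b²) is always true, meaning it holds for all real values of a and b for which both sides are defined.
Yes, this is an identity.

Claim: a³ + b³ = (a+b)(a² - ab + b²).
Reasoning: Expand the right side: (a+b)(a² - ab + b²) = a³ - a²b + ab² + a²b - ab² + b³ = a³ + b³ (the middle terms cancel in pairs).
So the two sides agree for all real values of a and b for which both sides are defined.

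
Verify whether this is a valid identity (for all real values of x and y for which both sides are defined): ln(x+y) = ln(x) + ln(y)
Claim: ln(x+y) = ln(x) + ln(y).
Test a specific point where both sides are defined: x = 1, y = 4.
LHS = ln(x+y) ≈ 1.6094
RHS = ln(x) + ln(y) ≈ 1.3863
Since 1.6094 ≠ 1.3863, the equation fails at this point, so it cannot hold for all real values of x and y for which both sides are defined.
ln(x) + ln(y) = ln(xy), not ln(x+y).

Conclusion: No, this is NOT an identity.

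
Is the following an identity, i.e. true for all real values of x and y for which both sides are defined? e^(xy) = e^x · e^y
No, this is NOT an identity.

Claim: e^(xy) = e^x · e^y.
Test a specific point where both sides are defined: x = 2, y = -2.
LHS = e^(xy) ≈ 0.0183
RHS = e^x · e^y ≈ 1.0000
Since 0.0183 ≠ 1.0000, the equation fails at this point, so it cannot hold for all real values of x and y for which both sides are defined.
e^x · e^y = e^(x+y), not e^(xy).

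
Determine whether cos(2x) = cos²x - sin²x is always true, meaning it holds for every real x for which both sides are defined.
Yes, this is an identity.

Claim: cos(2x) = cos²x - sin²x.
Reasoning: Put y = x in the addition formula cos(x+y) = cos(x)cos(y) - sin(x)sin(y): cos(2x) = cos²x - sin²x.
So the two sides agree for every real x for which both sides are defined.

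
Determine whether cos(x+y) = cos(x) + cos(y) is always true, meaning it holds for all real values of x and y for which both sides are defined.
Claim: cos(x+y) = cos(x) + cos(y).
Test a specific point where both sides are defined: x = -π/3, y = 2π/3.
LHS = cos(x+y) ≈ 0.5000
RHS = cos(x) + cos(y) ≈ 0.0000
Since 0.5000 ≠ 0.0000, the equation fails at this point, so it cannot hold for all real values of x and y for which both sides are defined.
The correct expansion is cos(x+y) = cos(x)cos(y) - sin(x)sin(y); cosine is not additive.

Conclusion: No, this is NOT an identity.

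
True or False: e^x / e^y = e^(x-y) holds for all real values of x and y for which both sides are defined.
Claim: e^x / e^y = e^(x-y).
Reasoning: 1/e^y = e^(-y), so e^x / e^y = e^x · e^(-y) = e^(x + (-y)) = e^(x-y) by the product rule for exponents.
So the two sides agree for all real values of x and y for which both sides are defined.

Conclusion: True.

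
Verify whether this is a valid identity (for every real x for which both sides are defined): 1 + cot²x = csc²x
Yes, this is an identity.

Claim: 1 + cot²x = csc²x.
Reasoning: Start from sin²x + cos²x = 1 and divide every term by sin²x (allowed wherever cot x and csc x are defined): 1 + cot²x = 1/sin²x = csc²x.
So the two sides agree for every real x for which both sides are defined.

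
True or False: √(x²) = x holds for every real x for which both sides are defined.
Claim: √(x²) = x.
Test a specific point where both sides are defined: x = -3.
LHS = √(x²) ≈ 3.0000
RHS = x ≈ -3.0000
Since 3.0000 ≠ -3.0000, the equation fails at this point, so it cannot hold for every real x for which both sides are defined.
√(x²) = |x|, which differs from x whenever x < 0 (both sides are defined for every real x).

Conclusion: False.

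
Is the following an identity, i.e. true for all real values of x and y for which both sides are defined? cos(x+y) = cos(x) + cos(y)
No, this is NOT an identity.

Claim: cos(x+y) = cos(x) + cos(y).
Test a specific point where both sides are defined: x = π/4, y = π/2.
LHS = cos(x+y) ≈ -0.7071
RHS = cos(x) + cos(y) ≈ 0.7071
Since -0.7071 ≠ 0.7071, the equation fails at this point, so it cannot hold for all real values of x and y for which both sides are defined.
The correct expansion is cos(x+y) = cos(x)cos(y) - sin(x)sin(y); cosine is not additive.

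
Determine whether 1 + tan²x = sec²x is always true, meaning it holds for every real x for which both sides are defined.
Yes, this is an identity.

Claim: 1 + tan²x = sec²x.
Reasoning: Start from sin²x + cos²x = 1 and divide every term by cos²x (allowed wherever tan x and sec x are defined): tan²x + 1 = 1/cos²x = sec²x.
So the two sides agree for every real x for which both sides are defined.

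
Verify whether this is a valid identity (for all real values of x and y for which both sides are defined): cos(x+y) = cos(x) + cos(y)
No, this is NOT an identity.

Claim: cos(x+y) = cos(x) + cos(y).
Test a specific point where both sides are defined: x = π/2, y = -π/2.
LHS = cos(x+y) ≈ 1.0000
RHS = cos(x) + cos(y) ≈ 0.0000
Since 1.0000 ≠ 0.0000, the equation fails at this point, so it cannot hold for all real values of x and y for which both sides are defined.
The correct expansion is cos(x+y) = cos(x)cos(y) - sin(x)sin(y); cosine is not additive.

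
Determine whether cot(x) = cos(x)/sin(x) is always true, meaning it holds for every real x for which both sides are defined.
Claim: cot(x) = cos(x)/sin(x).
Reasoning: cot(x) is defined as 1/tan(x) = 1/(sin(x)/cos(x)) = cos(x)/sin(x), wherever sin(x) ≠ 0.
So the two sides agree for every real x for which both sides are defined.

Conclusion: Yes, this is an identity.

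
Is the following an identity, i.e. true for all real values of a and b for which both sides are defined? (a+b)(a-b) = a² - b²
Yes, this is an identity.

Claim: (a+b)(a-b) = a² - b².
Reasoning: Expand: (a+b)(a-b) = a² - ab + ba - b² = a² - b² (the cross terms cancel).
So the two sides agree for all real values of a and b for which both sides are defined.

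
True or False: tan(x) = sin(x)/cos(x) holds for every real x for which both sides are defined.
Claim: tan(x) = sin(x)/cos(x).
Reasoning: For an angle x whose terminal point on the unit circle is (cos x, sin x), tan(x) is defined as the ratio (second coordinate)/(first coordinate) = sin(x)/cos(x), wherever cos(x) ≠ 0.
So the two sides agree for every real x for which both sides are defined.

Conclusion: True.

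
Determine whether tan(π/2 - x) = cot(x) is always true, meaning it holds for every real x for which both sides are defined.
Yes, this is an identity.

Claim: tan(π/2 - x) = cot(x).
Reasoning: tan(π/2 - x) = sin(π/2 - x)/cos(π/2 - x) = cos(x)/sin(x) = cot(x), using the cofunction identities sin(π/2 - x) = cos(x) and cos(π/2 - x) = sin(x).
So the two sides agree for every real x for which both sides are defined.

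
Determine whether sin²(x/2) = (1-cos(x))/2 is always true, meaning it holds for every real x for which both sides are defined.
Claim: sin²(x/2) = (1-cos(x))/2.
Reasoning: Use cos(2θ) = 1 - 2sin²θ with θ = x/2: cos(x) = 1 - 2sin²(x/2). Solving for sin²(x/2) gives (1 - cos(x))/2.
So the two sides agree for every real x for which both sides are defined.

Conclusion: Yes, this is an identity.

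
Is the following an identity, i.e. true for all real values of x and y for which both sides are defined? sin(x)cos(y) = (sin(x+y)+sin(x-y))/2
Yes, this is an identity.

Claim: sin(x)cos(y) = (sin(x+y)+sin(x-y))/2.
Reasoning: sin(x+y) = sin(x)cos(y) + cos(x)sin(y) and sin(x-y) = sin(x)cos(y) - cos(x)sin(y). Adding, sin(x+y) + sin(x-y) = 2sin(x)cos(y); divide by 2.
So the two sides agree for all real values of x and y for which both sides are defined.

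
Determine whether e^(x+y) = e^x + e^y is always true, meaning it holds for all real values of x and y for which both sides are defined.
No, this is NOT an identity.

Claim: e^(x+y) = e^x + e^y.
Test a specific point where both sides are defined: x = 3/2, y = -1.
LHS = e^(x+y) ≈ 1.6487
RHS = e^x + e^y ≈ 4.8496
Since 1.6487 ≠ 4.8496, the equation fails at this point, so it cannot hold for all real values of x and y for which both sides are defined.
The correct rule is e^(x+y) = e^x · e^y (a product, not a sum).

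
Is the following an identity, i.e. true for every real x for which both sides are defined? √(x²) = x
Claim: √(x²) = x.
Test a specific point where both sides are defined: x = -2.
LHS = √(x²) ≈ 2.0000
RHS = x ≈ -2.0000
Since 2.0000 ≠ -2.0000, the equation fails at this point, so it cannot hold for every real x for which both sides are defined.
√(x²) = |x|, which differs from x whenever x < 0 (both sides are defined for every real x).

Conclusion: No, this is NOT an identity.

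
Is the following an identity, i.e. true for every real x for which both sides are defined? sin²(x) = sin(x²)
Claim: sin²(x) = sin(x²).
Test a specific point where both sides are defined: x = 3π/4.
LHS = sin²(x) ≈ 0.5000
RHS = sin(x²) ≈ -0.6680
Since 0.5000 ≠ -0.6680, the equation fails at this point, so it cannot hold for every real x for which both sides are defined.
sin²(x) means (sin x)², squaring the output; sin(x²) squares the input. These are different functions.

Conclusion: No, this is NOT an identity.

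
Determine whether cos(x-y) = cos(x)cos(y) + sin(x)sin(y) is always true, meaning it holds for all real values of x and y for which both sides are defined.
Yes, this is an identity.

Claim: cos(x-y) = cos(x)cos(y) + sin(x)sin(y).
Reasoning: Replace y by -y in cos(x+y) = cos(x)cos(y) - sin(x)sin(y) and use cos(-y) = cos(y), sin(-y) = -sin(y): cos(x-y) = cos(x)cos(y) + sin(x)sin(y).
So the two sides agree for all real values of x and y for which both sides are defined.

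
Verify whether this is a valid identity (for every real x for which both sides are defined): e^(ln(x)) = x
Claim: e^(ln(x)) = x.
Reasoning: For x > 0, ln(x) is by definition the exponent p such that e^p = x. Raising e to that exponent therefore returns x: e^(ln x) = x.
So the two sides agree for every real x for which both sides are defined.

Conclusion: Yes, this is an identity.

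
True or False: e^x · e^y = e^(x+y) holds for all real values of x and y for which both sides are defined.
Claim: e^x · e^y = e^(x+y).
Reasoning: This is the law of exponents for a common base: multiplying powers adds exponents. E.g. from the series, (Σ x^j/j!)(Σ y^k/k!) = Σ_m (Σ_{j+k=m} x^j y^k/(j!k!)) = Σ_m (x+y)^m/m! by the binomial theorem.
So the two sides agree for all real values of x and y for which both sides are defined.

Conclusion: True.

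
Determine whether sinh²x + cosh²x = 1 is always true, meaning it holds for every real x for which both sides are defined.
Claim: sinh²x + cosh²x = 1.
Test a specific point where both sides are defined: x = 3/2.
LHS = sinh²x + cosh²x ≈ 10.0677
RHS = 1 ≈ 1.0000
Since 10.0677 ≠ 1.0000, the equation fails at this point, so it cannot hold for every real x for which both sides are defined.
The correct hyperbolic identity is cosh²x - sinh²x = 1 (a difference); the sum sinh²x + cosh²x equals cosh(2x).

Conclusion: No, this is NOT an identity.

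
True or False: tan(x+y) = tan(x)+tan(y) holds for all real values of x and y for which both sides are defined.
False.

Claim: tan(x+y) = tan(x)+tan(y).
Test a specific point where both sides are defined: x = -π/3, y = 2π/3.
LHS = tan(x+y) ≈ 1.7321
RHS = tan(x)+tan(y) ≈ -3.4641
Since 1.7321 ≠ -3.4641, the equation fails at this point, so it cannot hold for all real values of x and y for which both sides are defined.
The correct formula is tan(x+y) = (tan(x) + tan(y))/(1 - tan(x)tan(y)).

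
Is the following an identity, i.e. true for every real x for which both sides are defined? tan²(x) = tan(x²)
No, this is NOT an identity.

Claim: tan²(x) = tan(x²).
Test a specific point where both sides are defined: x = -π/3.
LHS = tan²(x) ≈ 3.0000
RHS = tan(x²) ≈ 1.9485
Since 3.0000 ≠ 1.9485, the equation fails at this point, so it cannot hold for every real x for which both sides are defined.
tan²(x) means (tan x)², squaring the output; tan(x²) squares the input. These are different functions.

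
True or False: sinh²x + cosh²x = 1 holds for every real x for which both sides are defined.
False.

Claim: sinh²x + cosh²x = 1.
Test a specific point where both sides are defined: x = 1/2.
LHS = sinh²x + cosh²x ≈ 1.5431
RHS = 1 ≈ 1.0000
Since 1.5431 ≠ 1.0000, the equation fails at this point, so it cannot hold for every real x for which both sides are defined.
The correct hyperbolic identity is cosh²x - sinh²x = 1 (a difference); the sum sinh²x + cosh²x equals cosh(2x).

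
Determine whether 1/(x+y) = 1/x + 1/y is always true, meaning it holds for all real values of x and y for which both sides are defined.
Claim: 1/(x+y) = 1/x + 1/y.
Test a specific point where both sides are defined: x = 3, y = -1.
LHS = 1/(x+y) ≈ 0.5000
RHS = 1/x + 1/y ≈ -0.6667
Since 0.5000 ≠ -0.6667, the equation fails at this point, so it cannot hold for all real values of x and y for which both sides are defined.
1/x + 1/y = (x+y)/(xy), which is not 1/(x+y).

Conclusion: No, this is NOT an identity.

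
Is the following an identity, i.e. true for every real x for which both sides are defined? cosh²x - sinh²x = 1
Yes, this is an identity.

Claim: cosh²x - sinh²x = 1.
Reasoning: With cosh(x) = (e^x + e^-x)/2 and sinh(x) = (e^x - e^-x)/2: cosh²x = (e^(2x) + 2 + e^(-2x))/4 and sinh²x = (e^(2x) - 2 + e^(-2x))/4. Subtracting leaves 4/4 = 1.
So the two sides agree for every real x for which both sides are defined.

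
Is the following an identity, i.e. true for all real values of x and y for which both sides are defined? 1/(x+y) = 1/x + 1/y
Claim: 1/(x+y) = 1/x + 1/y.
Test a specific point where both sides are defined: x = -1, y = 3.
LHS = 1/(x+y) ≈ 0.5000
RHS = 1/x + 1/y ≈ -0.6667
Since 0.5000 ≠ -0.6667, the equation fails at this point, so it cannot hold for all real values of x and y for which both sides are defined.
1/x + 1/y = (x+y)/(xy), which is not 1/(x+y).

Conclusion: No, this is NOT an identity.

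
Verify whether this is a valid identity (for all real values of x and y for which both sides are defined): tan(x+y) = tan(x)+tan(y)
Claim: tan(x+y) = tan(x)+tan(y).
Test a specific point where both sides are defined: x = π/3, y = -π/4.
LHS = tan(x+y) ≈ 0.2679
RHS = tan(x)+tan(y) ≈ 0.7321
Since 0.2679 ≠ 0.7321, the equation fails at this point, so it cannot hold for all real values of x and y for which both sides are defined.
The correct formula is tan(x+y) = (tan(x) + tan(y))/(1 - tan(x)tan(y)).

Conclusion: No, this is NOT an identity.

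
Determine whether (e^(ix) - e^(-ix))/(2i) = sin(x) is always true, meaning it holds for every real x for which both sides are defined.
Claim: (e^(ix) - e^(-ix))/(2i) = sin(x).
Reasoning: By Euler's formula e^(ix) = cos(x) + i·sin(x) and e^(-ix) = cos(x) - i·sin(x). Subtracting cancels the cosine terms: e^(ix) - e^(-ix) = 2i·sin(x); divide by 2i.
So the two sides agree for every real x for which both sides are defined.

Conclusion: Yes, this is an identity.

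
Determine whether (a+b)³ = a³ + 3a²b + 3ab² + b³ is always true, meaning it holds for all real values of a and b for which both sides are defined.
Claim: (a+b)³ = a³ + 3a²b + 3ab² + b³.
Reasoning: (a+b)³ = (a+b)(a+b)² = (a+b)(a² + 2ab + b²) = a³ + 2a²b + ab² + a²b + 2ab² + b³ = a³ + 3a²b + 3ab² + b³.
So the two sides agree for all real values of a and b for which both sides are defined.

Conclusion: Yes, this is an identity.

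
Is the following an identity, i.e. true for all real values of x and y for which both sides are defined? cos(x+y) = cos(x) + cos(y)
No, this is NOT an identity.

Claim: cos(x+y) = cos(x) + cos(y).
Test a specific point where both sides are defined: x = 3π/4, y = -π/6.
LHS = cos(x+y) ≈ -0.2588
RHS = cos(x) + cos(y) ≈ 0.1589
Since -0.2588 ≠ 0.1589, the equation fails at this point, so it cannot hold for all real values of x and y for which both sides are defined.
The correct expansion is cos(x+y) = cos(x)cos(y) - sin(x)sin(y); cosine is not additive.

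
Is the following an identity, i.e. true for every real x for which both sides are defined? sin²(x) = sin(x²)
Claim: sin²(x) = sin(x²).
Test a specific point where both sides are defined: x = -π/4.
LHS = sin²(x) ≈ 0.5000
RHS = sin(x²) ≈ 0.5785
Since 0.5000 ≠ 0.5785, the equation fails at this point, so it cannot hold for every real x for which both sides are defined.
sin²(x) means (sin x)², squaring the output; sin(x²) squares the input. These are different functions.

Conclusion: No, this is NOT an identity.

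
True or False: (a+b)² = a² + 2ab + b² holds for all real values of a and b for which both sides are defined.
True.

Claim: (a+b)² = a² + 2ab + b².
Reasoning: Expand: (a+b)² = (a+b)(a+b) = a·a + a·b + b·a + b·b = a² + 2ab + b².
So the two sides agree for all real values of a and b for which both sides are defined.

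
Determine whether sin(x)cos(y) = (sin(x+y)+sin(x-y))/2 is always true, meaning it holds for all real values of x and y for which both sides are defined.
Claim: sin(x)cos(y) = (sin(x+y)+sin(x-y))/2.
Reasoning: sin(x+y) = sin(x)cos(y) + cos(x)sin(y) and sin(x-y) = sin(x)cos(y) - cos(x)sin(y). Adding, sin(x+y) + sin(x-y) = 2sin(x)cos(y); divide by 2.
So the two sides agree for all real values of x and y for which both sides are defined.

Conclusion: Yes, this is an identity.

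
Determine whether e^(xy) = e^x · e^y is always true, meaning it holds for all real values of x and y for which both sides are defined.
No, this is NOT an identity.

Claim: e^(xy) = e^x · e^y.
Test a specific point where both sides are defined: x = 1/2, y = 3/2.
LHS = e^(xy) ≈ 2.1170
RHS = e^x · e^y ≈ 7.3891
Since 2.1170 ≠ 7.3891, the equation fails at this point, so it cannot hold for all real values of x and y for which both sides are defined.
e^x · e^y = e^(x+y), not e^(xy).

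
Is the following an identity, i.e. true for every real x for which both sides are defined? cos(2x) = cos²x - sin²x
Claim: cos(2x) = cos²x - sin²x.
Reasoning: Put y = x in the addition formula cos(x+y) = cos(x)cos(y) - sin(x)sin(y): cos(2x) = cos²x - sin²x.
So the two sides agree for every real x for which both sides are defined.

Conclusion: Yes, this is an identity.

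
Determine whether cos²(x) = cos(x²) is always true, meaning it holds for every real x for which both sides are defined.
Claim: cos²(x) = cos(x²).
Test a specific point where both sides are defined: x = -π/4.
LHS = cos²(x) ≈ 0.5000
RHS = cos(x²) ≈ 0.8157
Since 0.5000 ≠ 0.8157, the equation fails at this point, so it cannot hold for every real x for which both sides are defined.
cos²(x) means (cos x)², squaring the output; cos(x²) squares the input. These are different functions.

Conclusion: No, this is NOT an identity.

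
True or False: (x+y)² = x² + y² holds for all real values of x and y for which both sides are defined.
Claim: (x+y)² = x² + y².
Test a specific point where both sides are defined: x = 2, y = 3.
LHS = (x+y)² ≈ 25.0000
RHS = x² + y² ≈ 13.0000
Since 25.0000 ≠ 13.0000, the equation fails at this point, so it cannot hold for all real values of x and y for which both sides are defined.
The correct expansion is (x+y)² = x² + 2xy + y²; the cross term 2xy is missing.

Conclusion: False.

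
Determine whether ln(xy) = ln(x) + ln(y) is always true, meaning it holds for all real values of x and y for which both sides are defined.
Claim: ln(xy) = ln(x) + ln(y).
Reasoning: Both sides are simultaneously defined only when x, y > 0. Write x = e^p, y = e^q (p = ln x, q = ln y). Then xy = e^p · e^q = e^(p+q), so ln(xy) = p + q = ln(x) + ln(y).
So the two sides agree for all real values of x and y for which both sides are defined.

Conclusion: Yes, this is an identity.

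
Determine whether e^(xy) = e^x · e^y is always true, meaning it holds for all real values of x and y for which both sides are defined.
No, this is NOT an identity.

Claim: e^(xy) = e^x · e^y.
Test a specific point where both sides are defined: x = 1, y = -3.
LHS = e^(xy) ≈ 0.0498
RHS = e^x · e^y ≈ 0.1353
Since 0.0498 ≠ 0.1353, the equation fails at this point, so it cannot hold for all real values of x and y for which both sides are defined.
e^x · e^y = e^(x+y), not e^(xy).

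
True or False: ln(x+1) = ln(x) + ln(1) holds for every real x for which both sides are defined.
Claim: ln(x+1) = ln(x) + ln(1).
Test a specific point where both sides are defined: x = 4.
LHS = ln(x+1) ≈ 1.6094
RHS = ln(x) + ln(1) ≈ 1.3863
Since 1.6094 ≠ 1.3863, the equation fails at this point, so it cannot hold for every real x for which both sides are defined.
ln(1) = 0, so the right side is just ln(x), which differs from ln(x+1).

Conclusion: False.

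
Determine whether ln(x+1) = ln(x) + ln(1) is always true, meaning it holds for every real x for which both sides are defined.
No, this is NOT an identity.

Claim: ln(x+1) = ln(x) + ln(1).
Test a specific point where both sides are defined: x = 5.
LHS = ln(x+1) ≈ 1.7918
RHS = ln(x) + ln(1) ≈ 1.6094
Since 1.7918 ≠ 1.6094, the equation fails at this point, so it cannot hold for every real x for which both sides are defined.
ln(1) = 0, so the right side is just ln(x), which differs from ln(x+1).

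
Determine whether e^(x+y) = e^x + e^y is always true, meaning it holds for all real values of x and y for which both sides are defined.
No, this is NOT an identity.

Claim: e^(x+y) = e^x + e^y.
Test a specific point where both sides are defined: x = 3/2, y = 3.
LHS = e^(x+y) ≈ 90.0171
RHS = e^x + e^y ≈ 24.5672
Since 90.0171 ≠ 24.5672, the equation fails at this point, so it cannot hold for all real values of x and y for which both sides are defined.
The correct rule is e^(x+y) = e^x · e^y (a product, not a sum).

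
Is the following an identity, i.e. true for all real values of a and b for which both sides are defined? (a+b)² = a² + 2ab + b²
Yes, this is an identity.

Claim: (a+b)² = a² + 2ab + b².
Reasoning: Expand: (a+b)² = (a+b)(a+b) = a·a + a·b + b·a + b·b = a² + 2ab + b².
So the two sides agree for all real values of a and b for which both sides are defined.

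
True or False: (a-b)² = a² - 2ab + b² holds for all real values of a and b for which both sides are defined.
Claim: (a-b)² = a² - 2ab + b².
Reasoning: Expand: (a-b)² = (a-b)(a-b) = a·a - a·b - b·a + b·b = a² - 2ab + b².
So the two sides agree for all real values of a and b for which both sides are defined.

Conclusion: True.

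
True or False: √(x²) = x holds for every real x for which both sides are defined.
False.

Claim: √(x²) = x.
Test a specific point where both sides are defined: x = -1.
LHS = √(x²) ≈ 1.0000
RHS = x ≈ -1.0000
Since 1.0000 ≠ -1.0000, the equation fails at this point, so it cannot hold for every real x for which both sides are defined.
√(x²) = |x|, which differs from x whenever x < 0 (both sides are defined for every real x).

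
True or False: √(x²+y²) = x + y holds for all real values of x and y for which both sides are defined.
False.

Claim: √(x²+y²) = x + y.
Test a specific point where both sides are defined: x = 3/2, y = 2.
LHS = √(x²+y²) ≈ 2.5000
RHS = x + y ≈ 3.5000
Since 2.5000 ≠ 3.5000, the equation fails at this point, so it cannot hold for all real values of x and y for which both sides are defined.
(x+y)² = x² + 2xy + y², not x² + y², so the square root does not split this way.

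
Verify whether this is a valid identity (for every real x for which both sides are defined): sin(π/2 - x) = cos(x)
Claim: sin(π/2 - x) = cos(x).
Reasoning: Use sin(u - v) = sin(u)cos(v) - cos(u)sin(v) with u = π/2, v = x: sin(π/2)cos(x) - cos(π/2)sin(x) = 1·cos(x) - 0·sin(x) = cos(x).
So the two sides agree for every real x for which both sides are defined.

Conclusion: Yes, this is an identity.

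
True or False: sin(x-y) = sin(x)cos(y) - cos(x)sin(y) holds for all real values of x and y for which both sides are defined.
True.

Claim: sin(x-y) = sin(x)cos(y) - cos(x)sin(y).
Reasoning: Replace y by -y in sin(x+y) = sin(x)cos(y) + cos(x)sin(y) and use cos(-y) = cos(y), sin(-y) = -sin(y): sin(x-y) = sin(x)cos(y) - cos(x)sin(y).
So the two sides agree for all real values of x and y for which both sides are defined.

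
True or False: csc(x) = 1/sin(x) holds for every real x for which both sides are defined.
Claim: csc(x) = 1/sin(x).
Reasoning: csc(x) is by definition the reciprocal of sin(x), wherever sin(x) ≠ 0.
So the two sides agree for every real x for which both sides are defined.

Conclusion: True.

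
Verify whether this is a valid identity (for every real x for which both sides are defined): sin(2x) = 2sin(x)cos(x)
Yes, this is an identity.

Claim: sin(2x) = 2sin(x)cos(x).
Reasoning: Put y = x in the addition formula sin(x+y) = sin(x)cos(y) + cos(x)sin(y): sin(2x) = sin(x)cos(x) + cos(x)sin(x) = 2sin(x)cos(x).
So the two sides agree for every real x for which both sides are defined.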